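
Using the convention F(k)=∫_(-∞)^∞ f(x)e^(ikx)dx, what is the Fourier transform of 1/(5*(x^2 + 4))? pi*exp(-2*Abs(k))/10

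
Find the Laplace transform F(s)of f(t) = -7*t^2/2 -7/s^3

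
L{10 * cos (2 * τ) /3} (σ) 10 * σ/ (3 * (σ^2 + 4) ) 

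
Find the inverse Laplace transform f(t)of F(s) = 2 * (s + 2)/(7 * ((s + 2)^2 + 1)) 2 * exp(-2 * t) * cos(t)/7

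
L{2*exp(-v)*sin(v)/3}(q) 2/(3*((q + 1)^2 + 1))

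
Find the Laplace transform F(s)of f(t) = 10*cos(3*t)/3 10*s/(3*(s^2 + 9))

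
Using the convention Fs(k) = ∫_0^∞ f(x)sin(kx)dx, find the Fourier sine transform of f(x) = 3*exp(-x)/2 3*k/(2*(k^2 + 1))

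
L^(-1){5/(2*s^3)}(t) 5*t^2/4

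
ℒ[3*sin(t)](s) 3/(s^2 + 1)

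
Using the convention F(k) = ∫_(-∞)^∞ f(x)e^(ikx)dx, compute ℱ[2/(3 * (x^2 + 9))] 2 * pi * exp(-3 * Abs(k))/9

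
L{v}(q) q^(-2)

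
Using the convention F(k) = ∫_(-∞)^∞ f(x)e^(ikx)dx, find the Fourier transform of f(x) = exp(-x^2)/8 sqrt(pi) * exp(-k^2/4)/8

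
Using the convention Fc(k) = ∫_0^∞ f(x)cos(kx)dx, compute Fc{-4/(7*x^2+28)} -pi*exp(-2*k)/7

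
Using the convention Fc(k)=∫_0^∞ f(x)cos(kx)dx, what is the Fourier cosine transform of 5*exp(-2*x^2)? 5*sqrt(2)*sqrt(pi)*exp(-k^2/8)/4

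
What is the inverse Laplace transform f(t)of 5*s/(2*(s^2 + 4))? 5*cos(2*t)/2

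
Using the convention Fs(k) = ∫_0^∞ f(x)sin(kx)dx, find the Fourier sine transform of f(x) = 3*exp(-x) 3*k/(k^2 + 1)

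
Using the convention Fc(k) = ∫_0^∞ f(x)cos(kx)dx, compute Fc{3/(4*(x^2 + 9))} pi*exp(-3*k)/8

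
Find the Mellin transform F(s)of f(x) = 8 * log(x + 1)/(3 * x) -8 * pi * csc(pi * s)/(3 * s - 3)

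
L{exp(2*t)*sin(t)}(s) 1/((s - 2)^2 + 1)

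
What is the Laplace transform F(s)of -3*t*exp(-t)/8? -3/(8*(s+1)^2)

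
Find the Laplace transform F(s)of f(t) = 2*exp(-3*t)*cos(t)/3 2*(s + 3)/(3*((s + 3)^2 + 1))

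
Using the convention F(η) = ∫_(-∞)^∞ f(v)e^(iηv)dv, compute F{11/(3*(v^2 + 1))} 11*pi*exp(-Abs(η))/3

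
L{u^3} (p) 6/p^4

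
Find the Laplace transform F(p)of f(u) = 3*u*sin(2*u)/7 12*p/(7*(p^2 + 4)^2)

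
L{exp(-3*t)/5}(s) 1/(5*(s + 3))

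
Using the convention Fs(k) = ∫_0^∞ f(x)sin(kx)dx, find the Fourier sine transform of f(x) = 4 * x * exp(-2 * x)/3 16 * k/(3 * (k^2 + 4)^2)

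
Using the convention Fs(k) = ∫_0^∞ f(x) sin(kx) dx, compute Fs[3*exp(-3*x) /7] 3*k/(7*(k^2 + 9) ) 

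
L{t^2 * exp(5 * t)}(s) 2/(s - 5)^3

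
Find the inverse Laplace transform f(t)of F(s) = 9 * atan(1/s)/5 9 * sin(t)/(5 * t)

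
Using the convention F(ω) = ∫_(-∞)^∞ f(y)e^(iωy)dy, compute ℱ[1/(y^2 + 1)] pi*exp(-Abs(ω))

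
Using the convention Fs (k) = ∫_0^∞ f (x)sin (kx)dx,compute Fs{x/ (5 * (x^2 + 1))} pi * exp (-k)/10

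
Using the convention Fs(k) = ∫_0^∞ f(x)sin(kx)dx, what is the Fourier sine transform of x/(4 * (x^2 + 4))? pi * exp(-2 * k)/8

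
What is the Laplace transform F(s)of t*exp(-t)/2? 1/(2*(s + 1)^2)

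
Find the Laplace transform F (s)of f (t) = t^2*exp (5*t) 2/ (s - 5)^3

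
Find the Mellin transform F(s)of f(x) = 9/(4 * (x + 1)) 9 * pi * csc(pi * s)/4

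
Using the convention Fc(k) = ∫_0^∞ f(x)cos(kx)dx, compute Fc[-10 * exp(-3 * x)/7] -30/(7 * k^2 + 63)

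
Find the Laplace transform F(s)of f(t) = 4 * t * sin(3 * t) 24 * s/(s^2 + 9)^2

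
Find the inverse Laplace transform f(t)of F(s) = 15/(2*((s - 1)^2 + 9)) 5*exp(t)*sin(3*t)/2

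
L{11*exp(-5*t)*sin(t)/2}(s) 11/(2*((s + 5)^2 + 1))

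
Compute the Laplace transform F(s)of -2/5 -2/(5*s)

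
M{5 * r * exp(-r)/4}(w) 5 * gamma(w + 1)/4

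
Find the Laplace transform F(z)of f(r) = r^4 24/z^5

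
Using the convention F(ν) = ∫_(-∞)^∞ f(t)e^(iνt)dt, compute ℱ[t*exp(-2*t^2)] sqrt(2)*I*sqrt(pi)*ν*exp(-ν^2/8)/8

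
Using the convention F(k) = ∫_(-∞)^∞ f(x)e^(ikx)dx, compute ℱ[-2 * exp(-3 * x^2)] -2 * sqrt(3) * sqrt(pi) * exp(-k^2/12)/3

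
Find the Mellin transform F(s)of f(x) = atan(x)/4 -pi * sec(pi * s/2)/(8 * s)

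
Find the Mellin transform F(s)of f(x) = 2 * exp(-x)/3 2 * gamma(s)/3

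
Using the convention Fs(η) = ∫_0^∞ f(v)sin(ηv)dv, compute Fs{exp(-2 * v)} η/(η^2 + 4)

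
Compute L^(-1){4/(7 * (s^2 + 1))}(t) 4 * sin(t)/7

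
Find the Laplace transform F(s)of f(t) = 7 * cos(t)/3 7 * s/(3 * (s^2 + 1))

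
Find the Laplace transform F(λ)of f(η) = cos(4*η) λ/(λ^2 + 16)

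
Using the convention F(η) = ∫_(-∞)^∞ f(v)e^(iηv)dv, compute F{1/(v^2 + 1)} pi*exp(-Abs(η))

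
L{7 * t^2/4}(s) 7/(2 * s^3)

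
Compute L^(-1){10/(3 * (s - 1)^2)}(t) 10 * t * exp(t)/3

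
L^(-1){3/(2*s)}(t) 3/2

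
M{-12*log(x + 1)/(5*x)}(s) 12*pi*csc(pi*s)/(5*(s - 1))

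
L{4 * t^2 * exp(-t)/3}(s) 8/(3 * (s + 1)^3)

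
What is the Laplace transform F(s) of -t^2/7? -2/(7*s^3) 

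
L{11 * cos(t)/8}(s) 11 * s/(8 * (s^2 + 1))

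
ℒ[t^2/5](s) 2/ (5*s^3)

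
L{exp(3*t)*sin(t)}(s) 1/((s - 3)^2 + 1)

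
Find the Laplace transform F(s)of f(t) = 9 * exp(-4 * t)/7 9/(7 * (s + 4))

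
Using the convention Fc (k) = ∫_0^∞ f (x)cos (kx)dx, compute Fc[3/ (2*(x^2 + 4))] 3*pi*exp (-2*k)/8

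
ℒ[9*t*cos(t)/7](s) 9*(s^2 - 1)/(7*(s^2 + 1)^2)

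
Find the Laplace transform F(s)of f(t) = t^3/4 3/(2 * s^4)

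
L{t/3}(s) 1/(3 * s^2)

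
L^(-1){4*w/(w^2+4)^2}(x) x*sin(2*x)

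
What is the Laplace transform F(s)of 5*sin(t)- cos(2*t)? 5/(s^2+1)- s/(s^2+4)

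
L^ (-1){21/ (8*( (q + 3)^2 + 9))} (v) 7*exp (-3*v)*sin (3*v)/8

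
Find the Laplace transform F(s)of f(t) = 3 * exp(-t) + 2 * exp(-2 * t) 2/(s + 2) + 3/(s + 1)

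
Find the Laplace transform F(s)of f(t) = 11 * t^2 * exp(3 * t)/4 11/(2 * (s - 3)^3)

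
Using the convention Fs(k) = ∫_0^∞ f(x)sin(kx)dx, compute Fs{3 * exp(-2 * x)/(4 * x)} 3 * atan(k/2)/4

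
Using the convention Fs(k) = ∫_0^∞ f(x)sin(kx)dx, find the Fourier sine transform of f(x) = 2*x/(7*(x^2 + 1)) pi*exp(-k)/7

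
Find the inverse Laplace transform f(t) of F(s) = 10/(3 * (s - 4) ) 10 * exp(4 * t) /3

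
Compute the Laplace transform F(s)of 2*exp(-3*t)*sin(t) 2/((s + 3)^2 + 1)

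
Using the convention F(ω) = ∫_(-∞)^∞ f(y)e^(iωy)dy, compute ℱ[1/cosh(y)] pi/cosh(pi*ω/2)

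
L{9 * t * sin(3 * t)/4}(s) 27 * s/(2 * (s^2 + 9)^2)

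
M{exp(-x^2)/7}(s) gamma(s/2)/14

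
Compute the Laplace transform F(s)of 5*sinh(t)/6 5/(6*(s^2-1))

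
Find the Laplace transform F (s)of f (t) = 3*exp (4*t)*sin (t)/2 3/ (2*( (s - 4)^2 + 1))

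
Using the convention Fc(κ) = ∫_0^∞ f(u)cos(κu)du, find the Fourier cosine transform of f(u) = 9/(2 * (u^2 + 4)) 9 * pi * exp(-2 * κ)/8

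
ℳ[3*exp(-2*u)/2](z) 3*gamma(z)/(2*2^z)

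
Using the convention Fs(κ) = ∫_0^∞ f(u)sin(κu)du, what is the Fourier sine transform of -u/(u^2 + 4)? -pi*exp(-2*κ)/2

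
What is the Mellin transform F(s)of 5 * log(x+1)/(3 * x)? -5 * pi * csc(pi * s)/(3 * s - 3)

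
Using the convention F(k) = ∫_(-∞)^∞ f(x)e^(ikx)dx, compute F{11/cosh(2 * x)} 11 * pi/(2 * cosh(pi * k/4))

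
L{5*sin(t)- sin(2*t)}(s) 5/(s^2 + 1) - 2/(s^2 + 4)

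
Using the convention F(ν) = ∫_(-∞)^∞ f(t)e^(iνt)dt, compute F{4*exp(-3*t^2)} 4*sqrt(3)*sqrt(pi)*exp(-ν^2/12)/3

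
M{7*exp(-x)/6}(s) 7*gamma(s)/6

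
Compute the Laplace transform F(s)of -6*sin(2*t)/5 -12/(5*s^2 + 20)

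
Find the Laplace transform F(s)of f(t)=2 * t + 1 1/s + 2/s^2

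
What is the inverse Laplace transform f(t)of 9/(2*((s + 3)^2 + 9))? 3*exp(-3*t)*sin(3*t)/2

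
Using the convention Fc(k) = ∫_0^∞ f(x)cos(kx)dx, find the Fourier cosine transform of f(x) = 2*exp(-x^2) sqrt(pi)*exp(-k^2/4)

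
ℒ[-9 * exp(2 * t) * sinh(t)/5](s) -9/(5 * (s - 2)^2 - 5)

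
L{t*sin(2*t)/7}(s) 4*s/(7*(s^2+4)^2)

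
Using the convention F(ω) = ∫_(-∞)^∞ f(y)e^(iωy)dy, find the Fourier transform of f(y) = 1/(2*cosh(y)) pi/(2*cosh(pi*ω/2))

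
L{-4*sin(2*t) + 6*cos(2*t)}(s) 6*s/(s^2 + 4) - 8/(s^2 + 4)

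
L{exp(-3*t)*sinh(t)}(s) 1/((s+3)^2-1)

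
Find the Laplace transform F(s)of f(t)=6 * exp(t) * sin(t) 6/((s - 1)^2 + 1)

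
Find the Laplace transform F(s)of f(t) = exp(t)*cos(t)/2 (s - 1)/(2*((s - 1)^2 + 1))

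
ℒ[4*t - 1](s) 4/s^2 - 1/s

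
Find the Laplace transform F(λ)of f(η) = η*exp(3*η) (λ - 3)^(-2)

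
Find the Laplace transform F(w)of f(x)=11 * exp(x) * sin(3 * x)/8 33/(8 * ((w - 1)^2 + 9))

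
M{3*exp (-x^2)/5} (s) 3*gamma (s/2)/10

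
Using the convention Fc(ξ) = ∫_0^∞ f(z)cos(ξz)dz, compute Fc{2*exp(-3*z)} 6/(ξ^2 + 9)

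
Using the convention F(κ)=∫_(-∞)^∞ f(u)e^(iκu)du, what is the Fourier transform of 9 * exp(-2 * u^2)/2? 9 * sqrt(2) * sqrt(pi) * exp(-κ^2/8)/4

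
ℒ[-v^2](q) -2/q^3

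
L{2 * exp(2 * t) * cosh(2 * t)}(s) 2 * (s - 2)/(s * (s - 4))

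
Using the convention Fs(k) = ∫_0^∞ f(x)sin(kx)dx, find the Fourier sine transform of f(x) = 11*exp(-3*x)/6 11*k/(6*(k^2 + 9))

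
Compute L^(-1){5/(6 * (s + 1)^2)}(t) 5 * t * exp(-t)/6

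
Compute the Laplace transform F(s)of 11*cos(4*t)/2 11*s/(2*(s^2 + 16))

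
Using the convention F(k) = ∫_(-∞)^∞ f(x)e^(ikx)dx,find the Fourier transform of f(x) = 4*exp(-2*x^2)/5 2*sqrt(2)*sqrt(pi)*exp(-k^2/8)/5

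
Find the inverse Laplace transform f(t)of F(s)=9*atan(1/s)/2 9*sin(t)/(2*t)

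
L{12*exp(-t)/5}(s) 12/(5*(s + 1))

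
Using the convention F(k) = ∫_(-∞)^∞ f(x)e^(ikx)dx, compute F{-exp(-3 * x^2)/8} -sqrt(3) * sqrt(pi) * exp(-k^2/12)/24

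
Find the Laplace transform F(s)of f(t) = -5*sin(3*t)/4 -15/(4*s^2 + 36)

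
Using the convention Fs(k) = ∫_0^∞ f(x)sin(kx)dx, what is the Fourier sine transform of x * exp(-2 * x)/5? 4 * k/(5 * (k^2 + 4)^2)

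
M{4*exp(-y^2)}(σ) 2*gamma(σ/2)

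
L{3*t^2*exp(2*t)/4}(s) 3/(2*(s - 2)^3)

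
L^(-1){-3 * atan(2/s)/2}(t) -3 * sin(2 * t)/(2 * t)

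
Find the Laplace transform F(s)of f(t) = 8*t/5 8/(5*s^2)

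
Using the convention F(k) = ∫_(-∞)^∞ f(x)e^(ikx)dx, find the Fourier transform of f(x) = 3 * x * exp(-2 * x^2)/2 3 * sqrt(2) * I * sqrt(pi) * k * exp(-k^2/8)/16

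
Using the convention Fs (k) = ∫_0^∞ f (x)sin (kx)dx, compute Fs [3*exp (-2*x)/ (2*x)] 3*atan (k/2)/2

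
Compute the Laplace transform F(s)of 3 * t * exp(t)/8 3/(8 * (s - 1)^2)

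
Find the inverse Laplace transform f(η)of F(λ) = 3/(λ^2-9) sinh(3*η)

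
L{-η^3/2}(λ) -3/λ^4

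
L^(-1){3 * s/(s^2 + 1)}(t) 3 * cos(t)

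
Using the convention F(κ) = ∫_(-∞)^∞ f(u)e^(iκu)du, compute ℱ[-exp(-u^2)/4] -sqrt(pi) * exp(-κ^2/4)/4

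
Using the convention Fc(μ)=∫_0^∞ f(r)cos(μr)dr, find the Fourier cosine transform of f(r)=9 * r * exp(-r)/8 9 * (1 - μ^2)/(8 * (μ^2 + 1)^2)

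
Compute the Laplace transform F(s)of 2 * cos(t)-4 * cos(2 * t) 2 * s/(s^2+1)-4 * s/(s^2+4)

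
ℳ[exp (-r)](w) gamma (w)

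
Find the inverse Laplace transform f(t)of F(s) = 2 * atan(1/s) 2 * sin(t)/t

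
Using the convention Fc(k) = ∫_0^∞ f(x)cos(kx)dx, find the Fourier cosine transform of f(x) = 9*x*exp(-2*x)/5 9*(4 - k^2)/(5*(k^2+4)^2)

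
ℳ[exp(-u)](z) gamma(z)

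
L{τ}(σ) σ^(-2)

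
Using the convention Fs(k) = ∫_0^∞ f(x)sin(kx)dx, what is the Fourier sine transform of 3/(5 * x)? 3 * pi/10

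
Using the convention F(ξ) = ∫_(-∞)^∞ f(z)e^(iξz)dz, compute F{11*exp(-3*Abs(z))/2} 33/(ξ^2+9)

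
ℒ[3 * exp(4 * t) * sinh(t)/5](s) 3/(5 * ((s - 4)^2 - 1))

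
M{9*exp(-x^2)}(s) 9*gamma(s/2)/2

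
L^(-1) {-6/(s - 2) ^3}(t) -3*t^2*exp(2*t) 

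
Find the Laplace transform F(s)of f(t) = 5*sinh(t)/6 5/(6*(s^2 - 1))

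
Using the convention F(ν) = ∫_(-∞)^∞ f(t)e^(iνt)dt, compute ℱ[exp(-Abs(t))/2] 1/(ν^2 + 1)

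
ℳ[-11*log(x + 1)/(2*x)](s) 11*pi*csc(pi*s)/(2*(s - 1))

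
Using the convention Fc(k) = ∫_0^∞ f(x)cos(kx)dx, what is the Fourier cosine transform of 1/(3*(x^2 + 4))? pi*exp(-2*k)/12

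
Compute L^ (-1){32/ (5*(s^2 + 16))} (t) 8*sin (4*t)/5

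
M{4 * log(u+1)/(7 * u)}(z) -4 * pi * csc(pi * z)/(7 * z - 7)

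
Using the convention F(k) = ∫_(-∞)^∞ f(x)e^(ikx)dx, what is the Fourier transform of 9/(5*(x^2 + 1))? 9*pi*exp(-Abs(k))/5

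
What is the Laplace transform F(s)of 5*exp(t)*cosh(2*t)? 5*(s - 1)/((s - 1)^2 - 4)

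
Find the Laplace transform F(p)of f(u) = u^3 6/p^4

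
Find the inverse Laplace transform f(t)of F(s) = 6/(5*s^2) 6*t/5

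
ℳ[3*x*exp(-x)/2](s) 3*gamma(s+1)/2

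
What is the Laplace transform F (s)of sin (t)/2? 1/ (2 * (s^2 + 1))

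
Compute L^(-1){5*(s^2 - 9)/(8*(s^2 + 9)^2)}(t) 5*t*cos(3*t)/8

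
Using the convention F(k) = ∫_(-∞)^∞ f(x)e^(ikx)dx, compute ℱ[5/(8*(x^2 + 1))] 5*pi*exp(-Abs(k))/8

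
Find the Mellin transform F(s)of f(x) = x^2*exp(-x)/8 gamma(s + 2)/8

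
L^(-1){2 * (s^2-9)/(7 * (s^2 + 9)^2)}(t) 2 * t * cos(3 * t)/7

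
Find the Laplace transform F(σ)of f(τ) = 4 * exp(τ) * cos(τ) 4 * (σ - 1)/((σ - 1)^2 + 1)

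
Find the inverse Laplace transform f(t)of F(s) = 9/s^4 3*t^3/2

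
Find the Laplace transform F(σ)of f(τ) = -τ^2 -2/σ^3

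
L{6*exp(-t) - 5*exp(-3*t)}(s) 6/(s+1) - 5/(s+3)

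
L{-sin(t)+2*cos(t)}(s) 2*s/(s^2+1) - 1/(s^2+1)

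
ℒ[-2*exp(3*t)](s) -2/(s - 3)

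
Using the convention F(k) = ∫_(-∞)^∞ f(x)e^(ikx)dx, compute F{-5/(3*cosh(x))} -5*pi/(3*cosh(pi*k/2))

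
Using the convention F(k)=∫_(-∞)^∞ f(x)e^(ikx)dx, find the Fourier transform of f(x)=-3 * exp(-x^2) -3 * sqrt(pi) * exp(-k^2/4)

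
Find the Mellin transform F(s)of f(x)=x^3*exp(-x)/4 gamma(s+3)/4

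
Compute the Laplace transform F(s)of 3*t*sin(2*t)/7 12*s/(7*(s^2 + 4)^2)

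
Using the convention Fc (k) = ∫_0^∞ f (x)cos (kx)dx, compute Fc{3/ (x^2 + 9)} pi * exp (-3 * k)/2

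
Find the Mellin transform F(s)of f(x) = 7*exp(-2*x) 7*gamma(s)/2^s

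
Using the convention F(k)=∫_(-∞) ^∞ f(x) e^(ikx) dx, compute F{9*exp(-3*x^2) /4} 3*sqrt(3)*sqrt(pi)*exp(-k^2/12) /4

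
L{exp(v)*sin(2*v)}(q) 2/((q - 1)^2 + 4)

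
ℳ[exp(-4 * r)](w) gamma(w)/4^w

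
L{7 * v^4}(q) 168/q^5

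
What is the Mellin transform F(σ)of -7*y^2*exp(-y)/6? -7*gamma(σ + 2)/6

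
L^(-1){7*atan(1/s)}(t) 7*sin(t)/t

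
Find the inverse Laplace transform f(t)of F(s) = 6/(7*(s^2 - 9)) 2*sinh(3*t)/7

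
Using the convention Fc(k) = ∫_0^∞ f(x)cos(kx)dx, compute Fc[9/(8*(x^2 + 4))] 9*pi*exp(-2*k)/32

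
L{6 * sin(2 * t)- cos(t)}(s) 12/(s^2+4)- s/(s^2+1)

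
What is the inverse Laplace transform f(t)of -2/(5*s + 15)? -2*exp(-3*t)/5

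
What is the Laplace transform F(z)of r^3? 6/z^4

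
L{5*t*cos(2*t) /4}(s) 5*(s^2 - 4) /(4*(s^2 + 4) ^2) 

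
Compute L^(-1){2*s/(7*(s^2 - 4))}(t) 2*cosh(2*t)/7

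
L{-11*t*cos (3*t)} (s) 11*(9 - s^2)/ (s^2 + 9)^2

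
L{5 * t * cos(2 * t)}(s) 5 * (s^2 - 4)/(s^2+4)^2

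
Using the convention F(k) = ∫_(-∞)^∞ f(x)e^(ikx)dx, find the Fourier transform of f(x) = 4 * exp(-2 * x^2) 2 * sqrt(2) * sqrt(pi) * exp(-k^2/8)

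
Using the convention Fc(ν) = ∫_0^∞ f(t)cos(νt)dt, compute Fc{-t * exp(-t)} (ν^2-1)/(ν^2 + 1)^2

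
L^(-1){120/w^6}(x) x^5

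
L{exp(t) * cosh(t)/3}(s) (s - 1)/(3 * s * (s - 2))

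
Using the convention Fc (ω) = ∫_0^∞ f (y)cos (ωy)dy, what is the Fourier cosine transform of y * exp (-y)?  (1 - ω^2)/ (ω^2 + 1)^2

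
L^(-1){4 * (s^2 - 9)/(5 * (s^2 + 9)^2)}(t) 4 * t * cos(3 * t)/5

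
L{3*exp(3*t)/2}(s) 3/(2*(s - 3))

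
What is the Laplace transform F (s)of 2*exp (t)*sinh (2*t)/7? 4/ (7*( (s - 1)^2 - 4))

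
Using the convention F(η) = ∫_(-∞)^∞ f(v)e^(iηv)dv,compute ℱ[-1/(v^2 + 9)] -pi*exp(-3*Abs(η))/3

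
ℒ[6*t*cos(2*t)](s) 6*(s^2-4) /(s^2 + 4) ^2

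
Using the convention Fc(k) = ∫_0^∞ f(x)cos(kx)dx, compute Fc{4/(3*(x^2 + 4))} pi*exp(-2*k)/3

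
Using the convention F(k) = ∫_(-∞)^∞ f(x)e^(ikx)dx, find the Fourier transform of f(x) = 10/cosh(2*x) 5*pi/cosh(pi*k/4)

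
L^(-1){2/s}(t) 2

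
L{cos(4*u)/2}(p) p/(2*(p^2+16))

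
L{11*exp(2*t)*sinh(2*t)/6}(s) 11/(3*s*(s - 4))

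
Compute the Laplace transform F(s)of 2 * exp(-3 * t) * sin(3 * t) 6/((s+3)^2+9)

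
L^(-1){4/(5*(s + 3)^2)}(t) 4*t*exp(-3*t)/5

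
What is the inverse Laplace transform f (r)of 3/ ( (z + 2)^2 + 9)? exp (-2*r)*sin (3*r)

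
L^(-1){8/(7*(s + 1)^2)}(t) 8*t*exp(-t)/7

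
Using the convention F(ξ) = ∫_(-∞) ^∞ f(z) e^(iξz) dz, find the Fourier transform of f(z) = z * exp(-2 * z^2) sqrt(2) * I * sqrt(pi) * ξ * exp(-ξ^2/8) /8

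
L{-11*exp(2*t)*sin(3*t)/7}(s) -33/(7*(s - 2)^2 + 63)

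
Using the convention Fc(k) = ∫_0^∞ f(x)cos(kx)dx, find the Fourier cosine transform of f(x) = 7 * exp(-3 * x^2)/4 7 * sqrt(3) * sqrt(pi) * exp(-k^2/12)/24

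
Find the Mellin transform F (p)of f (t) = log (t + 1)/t -pi * csc (pi * p)/ (p - 1)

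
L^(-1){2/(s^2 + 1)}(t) 2*sin(t)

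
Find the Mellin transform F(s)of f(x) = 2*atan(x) -pi*sec(pi*s/2)/s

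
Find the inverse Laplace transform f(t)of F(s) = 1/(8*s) 1/8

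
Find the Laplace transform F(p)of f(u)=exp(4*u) 1/(p - 4)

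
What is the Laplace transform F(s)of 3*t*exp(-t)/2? 3/(2*(s+1)^2)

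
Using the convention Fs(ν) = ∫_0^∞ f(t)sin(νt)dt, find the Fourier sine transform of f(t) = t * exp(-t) 2 * ν/(ν^2 + 1)^2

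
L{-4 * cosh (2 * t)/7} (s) -4 * s/ (7 * s^2-28)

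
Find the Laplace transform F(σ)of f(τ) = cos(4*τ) σ/(σ^2 + 16)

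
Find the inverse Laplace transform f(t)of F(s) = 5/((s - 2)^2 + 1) 5 * exp(2 * t) * sin(t)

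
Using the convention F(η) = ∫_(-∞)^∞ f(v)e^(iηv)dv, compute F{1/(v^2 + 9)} pi*exp(-3*Abs(η))/3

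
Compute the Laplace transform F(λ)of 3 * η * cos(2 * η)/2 3 * (λ^2 - 4)/(2 * (λ^2+4)^2)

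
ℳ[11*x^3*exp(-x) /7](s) 11*gamma(s + 3) /7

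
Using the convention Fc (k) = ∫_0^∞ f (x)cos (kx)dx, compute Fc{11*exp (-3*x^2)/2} 11*sqrt (3)*sqrt (pi)*exp (-k^2/12)/12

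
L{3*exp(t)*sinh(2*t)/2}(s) 3/((s - 1)^2 - 4)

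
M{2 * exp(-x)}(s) 2 * gamma(s)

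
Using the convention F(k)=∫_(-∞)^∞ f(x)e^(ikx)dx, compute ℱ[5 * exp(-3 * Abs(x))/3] 10/(k^2 + 9)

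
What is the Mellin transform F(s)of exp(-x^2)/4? gamma(s/2)/8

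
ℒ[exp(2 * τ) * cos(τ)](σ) (σ - 2)/((σ - 2)^2+1)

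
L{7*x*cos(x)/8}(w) 7*(w^2 - 1)/(8*(w^2+1)^2)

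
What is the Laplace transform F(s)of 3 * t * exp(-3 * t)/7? 3/(7 * (s+3)^2)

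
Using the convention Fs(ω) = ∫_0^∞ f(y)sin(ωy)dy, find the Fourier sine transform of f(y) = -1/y -pi/2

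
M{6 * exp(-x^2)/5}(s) 3 * gamma(s/2)/5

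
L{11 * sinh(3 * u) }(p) 33/(p^2 - 9) 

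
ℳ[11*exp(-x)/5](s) 11*gamma(s)/5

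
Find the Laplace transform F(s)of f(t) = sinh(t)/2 1/(2 * (s^2 - 1))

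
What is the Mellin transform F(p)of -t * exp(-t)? -gamma(p + 1)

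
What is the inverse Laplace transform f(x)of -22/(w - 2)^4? -11*x^3*exp(2*x)/3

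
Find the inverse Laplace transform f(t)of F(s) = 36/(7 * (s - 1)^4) 6 * t^3 * exp(t)/7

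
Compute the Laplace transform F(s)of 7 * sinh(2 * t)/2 7/(s^2 - 4)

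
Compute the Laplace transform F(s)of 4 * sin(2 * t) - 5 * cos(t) 8/(s^2 + 4) - 5 * s/(s^2 + 1)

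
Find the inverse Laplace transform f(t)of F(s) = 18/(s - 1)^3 9 * t^2 * exp(t)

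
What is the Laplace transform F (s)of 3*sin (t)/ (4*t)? 3*atan (1/s)/4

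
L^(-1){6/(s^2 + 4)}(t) 3 * sin(2 * t)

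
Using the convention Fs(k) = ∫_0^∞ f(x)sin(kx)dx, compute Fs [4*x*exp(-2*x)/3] 16*k/(3*(k^2 + 4)^2)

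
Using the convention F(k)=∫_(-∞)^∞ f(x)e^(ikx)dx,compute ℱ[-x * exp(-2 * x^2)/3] -sqrt(2) * I * sqrt(pi) * k * exp(-k^2/8)/24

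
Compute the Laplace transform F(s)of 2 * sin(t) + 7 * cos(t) 7 * s/(s^2 + 1) + 2/(s^2 + 1)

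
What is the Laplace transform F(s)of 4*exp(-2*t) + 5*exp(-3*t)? 4/(s + 2) + 5/(s + 3)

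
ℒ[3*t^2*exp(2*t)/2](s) 3/(s - 2)^3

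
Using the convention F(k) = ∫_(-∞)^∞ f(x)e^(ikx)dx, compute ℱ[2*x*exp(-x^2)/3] I*sqrt(pi)*k*exp(-k^2/4)/3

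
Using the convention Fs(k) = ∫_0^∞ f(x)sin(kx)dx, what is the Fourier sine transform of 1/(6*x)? pi/12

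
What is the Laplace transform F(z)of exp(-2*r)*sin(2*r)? 2/((z + 2)^2 + 4)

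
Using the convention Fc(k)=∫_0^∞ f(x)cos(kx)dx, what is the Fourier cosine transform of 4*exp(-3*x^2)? 2*sqrt(3)*sqrt(pi)*exp(-k^2/12)/3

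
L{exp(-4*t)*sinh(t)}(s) 1/((s + 4)^2 - 1)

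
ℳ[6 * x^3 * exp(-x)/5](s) 6 * gamma(s + 3)/5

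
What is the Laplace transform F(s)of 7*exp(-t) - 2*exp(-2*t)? 7/(s + 1) - 2/(s + 2)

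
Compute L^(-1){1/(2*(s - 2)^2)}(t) t*exp(2*t)/2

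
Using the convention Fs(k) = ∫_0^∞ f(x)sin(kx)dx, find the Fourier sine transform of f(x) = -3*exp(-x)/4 -3*k/(4*k^2 + 4)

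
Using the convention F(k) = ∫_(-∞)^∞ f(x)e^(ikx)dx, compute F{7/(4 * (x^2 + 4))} 7 * pi * exp(-2 * Abs(k))/8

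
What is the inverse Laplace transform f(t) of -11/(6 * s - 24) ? -11 * exp(4 * t) /6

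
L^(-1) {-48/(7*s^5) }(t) -2*t^4/7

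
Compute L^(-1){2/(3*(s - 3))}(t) 2*exp(3*t)/3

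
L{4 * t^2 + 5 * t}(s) 8/s^3 + 5/s^2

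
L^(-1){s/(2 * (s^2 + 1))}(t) cos(t)/2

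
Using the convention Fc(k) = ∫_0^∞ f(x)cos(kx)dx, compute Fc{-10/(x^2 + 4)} -5 * pi * exp(-2 * k)/2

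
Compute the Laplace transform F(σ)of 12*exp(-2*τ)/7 12/(7*(σ + 2))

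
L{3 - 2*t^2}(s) 3/s - 4/s^3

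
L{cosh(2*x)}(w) w/(w^2 - 4)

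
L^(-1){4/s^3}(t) 2*t^2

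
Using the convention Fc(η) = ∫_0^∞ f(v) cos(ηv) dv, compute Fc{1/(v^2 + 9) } pi * exp(-3 * η) /6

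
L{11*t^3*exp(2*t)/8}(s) 33/(4*(s - 2)^4)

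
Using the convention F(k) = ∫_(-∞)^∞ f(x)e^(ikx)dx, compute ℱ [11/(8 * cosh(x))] 11 * pi/(8 * cosh(pi * k/2))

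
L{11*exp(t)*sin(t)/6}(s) 11/(6*((s - 1)^2 + 1))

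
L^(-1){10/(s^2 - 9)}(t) 10*sinh(3*t)/3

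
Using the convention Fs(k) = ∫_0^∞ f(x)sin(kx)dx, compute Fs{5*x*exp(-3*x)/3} 10*k/(k^2 + 9)^2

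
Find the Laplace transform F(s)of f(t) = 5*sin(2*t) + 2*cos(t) 10/(s^2 + 4) + 2*s/(s^2 + 1)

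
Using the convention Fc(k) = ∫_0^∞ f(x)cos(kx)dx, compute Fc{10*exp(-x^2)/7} 5*sqrt(pi)*exp(-k^2/4)/7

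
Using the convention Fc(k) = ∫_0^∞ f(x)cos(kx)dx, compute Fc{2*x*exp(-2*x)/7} 2*(4 - k^2)/(7*(k^2+4)^2)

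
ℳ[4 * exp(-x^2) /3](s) 2 * gamma(s/2) /3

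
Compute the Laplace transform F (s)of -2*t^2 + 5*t 5/s^2 - 4/s^3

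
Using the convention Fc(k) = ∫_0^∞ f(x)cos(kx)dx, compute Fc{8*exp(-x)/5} 8/(5*(k^2 + 1))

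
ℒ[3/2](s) 3/(2*s)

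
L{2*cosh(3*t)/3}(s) 2*s/(3*(s^2 - 9))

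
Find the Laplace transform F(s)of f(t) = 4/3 4/(3*s)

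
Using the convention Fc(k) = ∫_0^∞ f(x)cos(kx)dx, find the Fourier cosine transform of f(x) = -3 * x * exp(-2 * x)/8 3 * (k^2 - 4)/(8 * (k^2 + 4)^2)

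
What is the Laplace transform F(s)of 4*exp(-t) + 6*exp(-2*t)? 6/(s + 2) + 4/(s + 1)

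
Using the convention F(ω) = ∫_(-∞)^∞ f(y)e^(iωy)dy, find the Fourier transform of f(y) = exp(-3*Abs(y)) 6/(ω^2 + 9)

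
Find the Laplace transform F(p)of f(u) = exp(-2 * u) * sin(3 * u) 3/((p + 2)^2 + 9)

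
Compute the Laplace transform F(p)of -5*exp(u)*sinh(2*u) -10/((p - 1)^2 - 4)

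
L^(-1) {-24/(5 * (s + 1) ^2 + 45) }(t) -8 * exp(-t) * sin(3 * t) /5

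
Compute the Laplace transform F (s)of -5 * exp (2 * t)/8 -5/ (8 * s - 16)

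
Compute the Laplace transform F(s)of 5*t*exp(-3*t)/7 5/(7*(s + 3)^2)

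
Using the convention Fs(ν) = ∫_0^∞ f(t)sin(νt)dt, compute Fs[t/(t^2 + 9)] pi*exp(-3*ν)/2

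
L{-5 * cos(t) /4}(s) -5 * s/(4 * s^2+4) 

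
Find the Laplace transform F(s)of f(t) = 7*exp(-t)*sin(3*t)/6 7/(2*((s + 1)^2 + 9))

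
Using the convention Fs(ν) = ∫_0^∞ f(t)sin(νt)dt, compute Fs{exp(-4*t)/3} ν/(3*(ν^2 + 16))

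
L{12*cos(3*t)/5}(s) 12*s/(5*(s^2 + 9))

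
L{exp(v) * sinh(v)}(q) 1/(q * (q - 2))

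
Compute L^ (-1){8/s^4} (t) 4 * t^3/3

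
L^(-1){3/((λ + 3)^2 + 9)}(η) exp(-3*η)*sin(3*η)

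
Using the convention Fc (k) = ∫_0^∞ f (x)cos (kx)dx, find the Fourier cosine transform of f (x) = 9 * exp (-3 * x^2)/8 3 * sqrt (3) * sqrt (pi) * exp (-k^2/12)/16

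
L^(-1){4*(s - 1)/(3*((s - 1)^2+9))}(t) 4*exp(t)*cos(3*t)/3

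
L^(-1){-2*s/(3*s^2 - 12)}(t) -2*cosh(2*t)/3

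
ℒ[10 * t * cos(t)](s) 10 * (s^2-1)/(s^2 + 1)^2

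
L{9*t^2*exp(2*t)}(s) 18/(s - 2)^3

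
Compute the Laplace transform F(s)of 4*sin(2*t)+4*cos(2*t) 8/(s^2+4)+4*s/(s^2+4)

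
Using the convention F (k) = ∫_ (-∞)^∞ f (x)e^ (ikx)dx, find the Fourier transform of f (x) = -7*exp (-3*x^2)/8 -7*sqrt (3)*sqrt (pi)*exp (-k^2/12)/24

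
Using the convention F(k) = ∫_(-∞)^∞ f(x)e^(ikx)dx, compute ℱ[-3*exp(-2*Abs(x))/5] -12/(5*k^2 + 20)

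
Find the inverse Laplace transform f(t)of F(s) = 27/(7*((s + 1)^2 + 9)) 9*exp(-t)*sin(3*t)/7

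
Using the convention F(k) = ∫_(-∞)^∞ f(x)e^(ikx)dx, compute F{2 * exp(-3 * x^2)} 2 * sqrt(3) * sqrt(pi) * exp(-k^2/12)/3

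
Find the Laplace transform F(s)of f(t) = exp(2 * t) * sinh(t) 1/((s - 2)^2 - 1)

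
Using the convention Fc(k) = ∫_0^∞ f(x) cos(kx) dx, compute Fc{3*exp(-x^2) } 3*sqrt(pi)*exp(-k^2/4) /2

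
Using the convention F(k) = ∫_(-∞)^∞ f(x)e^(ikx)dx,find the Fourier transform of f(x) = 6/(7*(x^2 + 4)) 3*pi*exp(-2*Abs(k))/7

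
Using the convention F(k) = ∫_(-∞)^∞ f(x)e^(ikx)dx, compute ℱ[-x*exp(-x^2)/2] -I*sqrt(pi)*k*exp(-k^2/4)/4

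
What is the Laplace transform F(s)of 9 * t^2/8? 9/(4 * s^3)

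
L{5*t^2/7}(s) 10/(7*s^3)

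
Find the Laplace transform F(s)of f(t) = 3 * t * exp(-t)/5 3/(5 * (s+1)^2)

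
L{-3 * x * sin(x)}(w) -6 * w/(w^2 + 1)^2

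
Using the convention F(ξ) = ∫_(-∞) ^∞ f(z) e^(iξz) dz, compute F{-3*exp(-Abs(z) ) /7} -6/(7*ξ^2 + 7) 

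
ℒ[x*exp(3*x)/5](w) 1/(5*(w - 3)^2)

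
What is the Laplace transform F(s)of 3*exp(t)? 3/(s - 1)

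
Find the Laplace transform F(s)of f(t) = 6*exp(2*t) 6/(s - 2)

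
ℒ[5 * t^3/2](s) 15/s^4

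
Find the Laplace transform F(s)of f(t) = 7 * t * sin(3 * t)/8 21 * s/(4 * (s^2 + 9)^2)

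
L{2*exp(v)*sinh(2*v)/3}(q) 4/(3*((q - 1)^2 - 4))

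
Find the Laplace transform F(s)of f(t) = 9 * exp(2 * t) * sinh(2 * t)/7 18/(7 * s * (s - 4))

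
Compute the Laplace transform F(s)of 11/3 11/(3 * s)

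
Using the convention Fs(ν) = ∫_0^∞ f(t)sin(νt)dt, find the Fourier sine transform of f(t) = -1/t -pi/2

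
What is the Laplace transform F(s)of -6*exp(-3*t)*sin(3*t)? -18/((s + 3)^2 + 9)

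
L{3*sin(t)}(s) 3/(s^2+1)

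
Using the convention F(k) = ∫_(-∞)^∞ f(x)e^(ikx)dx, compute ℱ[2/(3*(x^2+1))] 2*pi*exp(-Abs(k))/3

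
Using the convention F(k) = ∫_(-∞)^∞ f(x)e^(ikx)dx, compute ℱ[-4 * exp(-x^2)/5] -4 * sqrt(pi) * exp(-k^2/4)/5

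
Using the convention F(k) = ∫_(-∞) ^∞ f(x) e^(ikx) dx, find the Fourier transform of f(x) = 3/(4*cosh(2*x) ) 3*pi/(8*cosh(pi*k/4) ) 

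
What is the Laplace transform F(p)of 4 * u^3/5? 24/(5 * p^4)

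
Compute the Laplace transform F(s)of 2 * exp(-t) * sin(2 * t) 4/((s + 1)^2 + 4)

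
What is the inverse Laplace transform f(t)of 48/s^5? 2 * t^4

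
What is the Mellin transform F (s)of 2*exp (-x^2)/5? gamma (s/2)/5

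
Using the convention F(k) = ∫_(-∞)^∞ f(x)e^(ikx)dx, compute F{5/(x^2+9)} 5 * pi * exp(-3 * Abs(k))/3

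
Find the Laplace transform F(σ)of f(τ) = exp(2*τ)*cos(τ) (σ - 2)/((σ - 2)^2 + 1)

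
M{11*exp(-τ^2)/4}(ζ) 11*gamma(ζ/2)/8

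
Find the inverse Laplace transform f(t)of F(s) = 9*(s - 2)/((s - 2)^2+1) 9*exp(2*t)*cos(t)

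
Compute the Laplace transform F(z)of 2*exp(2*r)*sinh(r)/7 2/(7*((z - 2)^2 - 1))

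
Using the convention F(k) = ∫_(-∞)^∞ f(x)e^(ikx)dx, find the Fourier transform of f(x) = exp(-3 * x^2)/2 sqrt(3) * sqrt(pi) * exp(-k^2/12)/6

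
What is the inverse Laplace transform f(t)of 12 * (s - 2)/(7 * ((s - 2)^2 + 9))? 12 * exp(2 * t) * cos(3 * t)/7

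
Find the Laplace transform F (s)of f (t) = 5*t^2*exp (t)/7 10/ (7*(s - 1)^3)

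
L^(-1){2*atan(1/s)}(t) 2*sin(t)/t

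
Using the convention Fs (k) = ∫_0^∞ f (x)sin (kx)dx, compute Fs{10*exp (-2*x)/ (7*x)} 10*atan (k/2)/7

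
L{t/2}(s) 1/(2 * s^2)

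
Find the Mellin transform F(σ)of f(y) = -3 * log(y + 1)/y 3 * pi * csc(pi * σ)/(σ - 1)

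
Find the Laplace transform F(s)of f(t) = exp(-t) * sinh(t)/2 1/(2 * s * (s+2))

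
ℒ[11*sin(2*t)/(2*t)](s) 11*atan(2/s)/2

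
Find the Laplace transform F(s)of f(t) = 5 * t 5/s^2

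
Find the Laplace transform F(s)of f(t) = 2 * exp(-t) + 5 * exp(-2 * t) 5/(s + 2) + 2/(s + 1)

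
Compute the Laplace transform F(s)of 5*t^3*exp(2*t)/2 15/(s - 2)^4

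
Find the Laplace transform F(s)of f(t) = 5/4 5/(4*s)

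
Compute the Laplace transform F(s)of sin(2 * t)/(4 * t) atan(2/s)/4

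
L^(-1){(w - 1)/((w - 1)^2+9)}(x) exp(x) * cos(3 * x)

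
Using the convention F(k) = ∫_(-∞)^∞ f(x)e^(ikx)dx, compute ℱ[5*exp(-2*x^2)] 5*sqrt(2)*sqrt(pi)*exp(-k^2/8)/2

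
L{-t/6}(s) -1/(6 * s^2)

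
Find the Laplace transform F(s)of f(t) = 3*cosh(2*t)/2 3*s/(2*(s^2-4))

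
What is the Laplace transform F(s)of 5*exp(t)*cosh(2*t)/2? 5*(s - 1)/(2*((s - 1)^2 - 4))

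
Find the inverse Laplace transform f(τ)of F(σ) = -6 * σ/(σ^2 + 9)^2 -τ * sin(3 * τ)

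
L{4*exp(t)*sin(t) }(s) 4/((s - 1) ^2 + 1) 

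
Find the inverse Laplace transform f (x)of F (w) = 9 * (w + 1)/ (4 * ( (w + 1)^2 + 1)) 9 * exp (-x) * cos (x)/4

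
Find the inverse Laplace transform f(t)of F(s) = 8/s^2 8 * t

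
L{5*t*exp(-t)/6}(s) 5/(6*(s + 1)^2)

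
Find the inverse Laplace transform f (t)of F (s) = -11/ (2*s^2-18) -11*sinh (3*t)/6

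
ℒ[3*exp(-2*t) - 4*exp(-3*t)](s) 3/(s + 2) - 4/(s + 3)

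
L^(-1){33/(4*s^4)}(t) 11*t^3/8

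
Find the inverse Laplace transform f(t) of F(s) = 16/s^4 8 * t^3/3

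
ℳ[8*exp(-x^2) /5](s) 4*gamma(s/2) /5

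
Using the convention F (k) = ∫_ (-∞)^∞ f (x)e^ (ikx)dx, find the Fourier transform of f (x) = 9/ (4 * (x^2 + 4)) 9 * pi * exp (-2 * Abs (k))/8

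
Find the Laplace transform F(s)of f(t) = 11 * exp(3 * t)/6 11/(6 * (s - 3))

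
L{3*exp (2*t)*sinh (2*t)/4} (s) 3/ (2*s*(s - 4))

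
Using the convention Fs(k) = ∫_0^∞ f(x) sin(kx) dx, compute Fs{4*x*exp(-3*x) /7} 24*k/(7*(k^2 + 9) ^2) 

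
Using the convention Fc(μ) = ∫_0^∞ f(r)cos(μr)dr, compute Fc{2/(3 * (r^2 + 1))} pi * exp(-μ)/3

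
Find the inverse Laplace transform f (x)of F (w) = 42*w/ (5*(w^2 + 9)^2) 7*x*sin (3*x)/5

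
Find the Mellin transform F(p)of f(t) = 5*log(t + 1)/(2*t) -5*pi*csc(pi*p)/(2*p - 2)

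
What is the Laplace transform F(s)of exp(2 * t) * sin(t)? 1/((s - 2)^2 + 1)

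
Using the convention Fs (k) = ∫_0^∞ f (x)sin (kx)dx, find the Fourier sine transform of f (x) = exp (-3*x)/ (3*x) atan (k/3)/3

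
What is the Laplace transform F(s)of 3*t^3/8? 9/(4*s^4)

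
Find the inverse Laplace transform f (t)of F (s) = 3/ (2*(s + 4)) 3*exp (-4*t)/2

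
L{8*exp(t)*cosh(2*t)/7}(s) 8*(s - 1)/(7*((s - 1)^2 - 4))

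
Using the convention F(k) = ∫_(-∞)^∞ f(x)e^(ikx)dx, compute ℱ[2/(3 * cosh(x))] 2 * pi/(3 * cosh(pi * k/2))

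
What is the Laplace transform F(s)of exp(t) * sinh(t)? 1/(s * (s - 2))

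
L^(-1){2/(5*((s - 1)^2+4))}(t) exp(t)*sin(2*t)/5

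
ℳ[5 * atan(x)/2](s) -5 * pi * sec(pi * s/2)/(4 * s)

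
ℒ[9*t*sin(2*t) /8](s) 9*s/(2*(s^2 + 4) ^2) 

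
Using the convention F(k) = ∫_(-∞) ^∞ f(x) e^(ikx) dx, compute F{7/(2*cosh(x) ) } 7*pi/(2*cosh(pi*k/2) ) 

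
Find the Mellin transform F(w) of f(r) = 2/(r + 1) 2 * pi * csc(pi * w) 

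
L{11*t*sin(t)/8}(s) 11*s/(4*(s^2 + 1)^2)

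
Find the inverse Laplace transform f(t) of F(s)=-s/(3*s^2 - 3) -cosh(t) /3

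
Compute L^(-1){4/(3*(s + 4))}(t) 4*exp(-4*t)/3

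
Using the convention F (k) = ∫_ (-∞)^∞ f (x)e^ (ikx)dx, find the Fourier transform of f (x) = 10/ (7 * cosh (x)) 10 * pi/ (7 * cosh (pi * k/2))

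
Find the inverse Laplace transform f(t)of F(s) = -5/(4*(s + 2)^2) -5*t*exp(-2*t)/4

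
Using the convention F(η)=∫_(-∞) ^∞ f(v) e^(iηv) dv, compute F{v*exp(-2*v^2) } sqrt(2)*I*sqrt(pi)*η*exp(-η^2/8) /8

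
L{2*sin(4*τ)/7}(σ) 8/(7*(σ^2 + 16))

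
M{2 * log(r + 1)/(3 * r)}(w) -2 * pi * csc(pi * w)/(3 * w - 3)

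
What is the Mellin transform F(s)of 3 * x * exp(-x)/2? 3 * gamma(s + 1)/2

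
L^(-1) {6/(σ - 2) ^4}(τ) τ^3 * exp(2 * τ) 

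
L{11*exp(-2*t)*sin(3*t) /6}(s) 11/(2*((s + 2) ^2 + 9) ) 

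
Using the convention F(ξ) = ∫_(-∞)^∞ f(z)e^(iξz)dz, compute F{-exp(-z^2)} -sqrt(pi) * exp(-ξ^2/4)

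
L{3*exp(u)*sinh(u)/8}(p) 3/(8*p*(p - 2))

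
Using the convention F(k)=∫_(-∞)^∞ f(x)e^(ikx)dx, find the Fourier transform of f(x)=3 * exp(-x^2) 3 * sqrt(pi) * exp(-k^2/4)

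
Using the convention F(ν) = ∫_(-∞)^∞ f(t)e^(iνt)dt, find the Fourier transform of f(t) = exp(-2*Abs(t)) 4/(ν^2 + 4)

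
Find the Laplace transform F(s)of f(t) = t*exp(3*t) (s - 3)^(-2)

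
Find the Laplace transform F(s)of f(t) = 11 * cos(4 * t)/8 11 * s/(8 * (s^2 + 16))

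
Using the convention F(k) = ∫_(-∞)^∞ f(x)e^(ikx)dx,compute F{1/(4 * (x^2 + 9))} pi * exp(-3 * Abs(k))/12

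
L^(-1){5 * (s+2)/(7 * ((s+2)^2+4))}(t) 5 * exp(-2 * t) * cos(2 * t)/7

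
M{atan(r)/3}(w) -pi*sec(pi*w/2)/(6*w)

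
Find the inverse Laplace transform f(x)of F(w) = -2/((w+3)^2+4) -exp(-3*x)*sin(2*x)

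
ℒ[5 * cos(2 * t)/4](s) 5 * s/(4 * (s^2 + 4))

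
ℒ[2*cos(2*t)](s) 2*s/(s^2 + 4)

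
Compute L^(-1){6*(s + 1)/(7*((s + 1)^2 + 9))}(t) 6*exp(-t)*cos(3*t)/7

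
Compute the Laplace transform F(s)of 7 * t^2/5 14/(5 * s^3)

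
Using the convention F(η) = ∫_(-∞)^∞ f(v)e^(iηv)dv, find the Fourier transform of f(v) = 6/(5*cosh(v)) 6*pi/(5*cosh(pi*η/2))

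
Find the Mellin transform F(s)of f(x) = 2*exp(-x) 2*gamma(s)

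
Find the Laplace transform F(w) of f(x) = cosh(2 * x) w/(w^2 - 4) 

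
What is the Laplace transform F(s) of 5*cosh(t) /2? 5*s/(2*(s^2 - 1) ) 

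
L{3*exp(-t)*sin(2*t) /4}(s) 3/(2*((s+1) ^2+4) ) 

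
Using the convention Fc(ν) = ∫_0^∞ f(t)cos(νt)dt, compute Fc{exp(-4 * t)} 4/(ν^2 + 16)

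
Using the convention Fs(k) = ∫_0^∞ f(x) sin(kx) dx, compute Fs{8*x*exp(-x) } 16*k/(k^2 + 1) ^2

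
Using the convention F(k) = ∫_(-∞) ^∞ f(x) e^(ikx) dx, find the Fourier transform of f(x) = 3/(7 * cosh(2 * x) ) 3 * pi/(14 * cosh(pi * k/4) ) 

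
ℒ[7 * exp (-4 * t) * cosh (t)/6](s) 7 * (s + 4)/ (6 * ( (s + 4)^2 - 1))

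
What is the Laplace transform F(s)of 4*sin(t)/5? 4/(5*(s^2 + 1))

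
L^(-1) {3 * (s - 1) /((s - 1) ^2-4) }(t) 3 * exp(t) * cosh(2 * t) 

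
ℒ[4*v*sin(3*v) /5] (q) 24*q/(5*(q^2 + 9) ^2) 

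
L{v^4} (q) 24/q^5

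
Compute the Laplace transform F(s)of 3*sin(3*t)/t 3*atan(3/s)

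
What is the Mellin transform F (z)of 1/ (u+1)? pi*csc (pi*z)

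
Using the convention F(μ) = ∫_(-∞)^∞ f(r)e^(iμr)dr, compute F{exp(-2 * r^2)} sqrt(2) * sqrt(pi) * exp(-μ^2/8)/2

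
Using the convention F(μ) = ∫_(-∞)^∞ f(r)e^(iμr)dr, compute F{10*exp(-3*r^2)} 10*sqrt(3)*sqrt(pi)*exp(-μ^2/12)/3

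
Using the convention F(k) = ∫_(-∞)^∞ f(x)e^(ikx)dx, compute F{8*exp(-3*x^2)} 8*sqrt(3)*sqrt(pi)*exp(-k^2/12)/3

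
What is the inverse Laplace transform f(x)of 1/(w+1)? exp(-x)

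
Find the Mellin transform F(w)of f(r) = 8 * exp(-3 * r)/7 8 * gamma(w)/(7 * 3^w)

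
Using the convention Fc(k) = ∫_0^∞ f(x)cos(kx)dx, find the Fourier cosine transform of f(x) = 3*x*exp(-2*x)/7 3*(4 - k^2)/(7*(k^2+4)^2)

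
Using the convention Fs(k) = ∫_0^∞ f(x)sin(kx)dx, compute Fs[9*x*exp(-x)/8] 9*k/(4*(k^2 + 1)^2)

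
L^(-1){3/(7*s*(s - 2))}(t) 3*exp(t)*sinh(t)/7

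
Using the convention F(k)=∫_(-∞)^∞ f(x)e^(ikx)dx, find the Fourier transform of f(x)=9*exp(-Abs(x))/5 18/(5*(k^2 + 1))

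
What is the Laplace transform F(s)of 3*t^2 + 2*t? 6/s^3 + 2/s^2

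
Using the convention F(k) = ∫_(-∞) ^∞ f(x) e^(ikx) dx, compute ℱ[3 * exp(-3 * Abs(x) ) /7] 18/(7 * (k^2 + 9) ) 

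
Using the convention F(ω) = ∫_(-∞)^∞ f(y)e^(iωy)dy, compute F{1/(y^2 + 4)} pi * exp(-2 * Abs(ω))/2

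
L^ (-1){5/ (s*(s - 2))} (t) 5*exp (t)*sinh (t)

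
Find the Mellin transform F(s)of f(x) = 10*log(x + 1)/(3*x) -10*pi*csc(pi*s)/(3*s - 3)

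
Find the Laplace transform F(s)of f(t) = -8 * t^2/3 -16/(3 * s^3)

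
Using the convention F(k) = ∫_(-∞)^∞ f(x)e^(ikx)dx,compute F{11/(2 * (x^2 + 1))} 11 * pi * exp(-Abs(k))/2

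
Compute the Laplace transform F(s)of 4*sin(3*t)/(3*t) 4*atan(3/s)/3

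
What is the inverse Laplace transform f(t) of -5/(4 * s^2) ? -5 * t/4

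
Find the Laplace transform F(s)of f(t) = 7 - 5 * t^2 7/s - 10/s^3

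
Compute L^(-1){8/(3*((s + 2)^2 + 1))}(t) 8*exp(-2*t)*sin(t)/3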